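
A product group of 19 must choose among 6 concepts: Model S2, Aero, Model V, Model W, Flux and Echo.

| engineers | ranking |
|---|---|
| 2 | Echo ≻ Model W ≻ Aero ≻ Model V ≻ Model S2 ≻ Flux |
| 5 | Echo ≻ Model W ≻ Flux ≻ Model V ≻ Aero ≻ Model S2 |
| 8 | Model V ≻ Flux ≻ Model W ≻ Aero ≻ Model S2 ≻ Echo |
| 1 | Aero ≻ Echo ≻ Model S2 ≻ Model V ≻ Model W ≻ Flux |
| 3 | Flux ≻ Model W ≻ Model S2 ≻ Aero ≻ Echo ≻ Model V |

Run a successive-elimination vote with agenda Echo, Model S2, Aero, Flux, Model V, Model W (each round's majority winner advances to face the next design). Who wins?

Model W

Round 1: Echo vs Model S2 — 8–11, Model S2 advances.
Round 2: Model S2 vs Aero — 3–16, Aero advances.
Round 3: Aero vs Flux — 3–16, Flux advances.
Round 4: Flux vs Model V — 8–11, Model V advances.
Round 5: Model V vs Model W — 9–10, Model W advances.
Model W survives the agenda.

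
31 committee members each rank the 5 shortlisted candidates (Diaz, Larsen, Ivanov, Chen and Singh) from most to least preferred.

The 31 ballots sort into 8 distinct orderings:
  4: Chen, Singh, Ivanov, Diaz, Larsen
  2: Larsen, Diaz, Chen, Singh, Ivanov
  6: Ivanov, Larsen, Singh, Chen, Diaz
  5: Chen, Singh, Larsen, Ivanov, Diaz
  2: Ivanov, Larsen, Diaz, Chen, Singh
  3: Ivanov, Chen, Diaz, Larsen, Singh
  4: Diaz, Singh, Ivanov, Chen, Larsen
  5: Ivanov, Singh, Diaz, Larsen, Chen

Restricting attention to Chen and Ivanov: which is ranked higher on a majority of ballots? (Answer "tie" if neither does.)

Ballots ranking Chen above Ivanov: 4 + 2 + 5 = 11.
Ballots ranking Ivanov above Chen: 31 − 11 = 20.
Ivanov wins the head-to-head 20–11.

Ivanov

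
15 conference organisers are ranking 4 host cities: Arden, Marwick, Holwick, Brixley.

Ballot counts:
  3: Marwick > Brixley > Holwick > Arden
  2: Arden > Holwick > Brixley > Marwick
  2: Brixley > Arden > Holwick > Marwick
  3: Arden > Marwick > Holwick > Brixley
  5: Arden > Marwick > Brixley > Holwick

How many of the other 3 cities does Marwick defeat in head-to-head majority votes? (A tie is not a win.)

Marwick against each rival (15 organisers):
Marwick vs Arden: Arden, 12–3.
Marwick vs Holwick: Marwick wins 11–4.
Marwick vs Brixley: Marwick wins 11–4.
Marwick beats Holwick, Brixley; loses to Arden — 2 pairwise wins.

2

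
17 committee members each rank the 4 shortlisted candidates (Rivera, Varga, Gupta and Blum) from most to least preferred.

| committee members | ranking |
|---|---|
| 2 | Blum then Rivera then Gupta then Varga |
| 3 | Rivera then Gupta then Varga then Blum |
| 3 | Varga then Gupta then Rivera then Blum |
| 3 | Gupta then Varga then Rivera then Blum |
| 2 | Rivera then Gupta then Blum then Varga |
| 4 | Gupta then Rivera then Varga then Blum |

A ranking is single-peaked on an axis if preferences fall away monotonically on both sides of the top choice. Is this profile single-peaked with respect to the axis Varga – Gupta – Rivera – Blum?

yes

Axis positions: Varga=1, Gupta=2, Rivera=3, Blum=4.
Bloc 1 (peak Blum at position 4): ranking walks positions 4-3-2-1, expanding outward from the peak — single-peaked.
Bloc 2 (peak Rivera at position 3): ranking walks positions 3-2-1-4, expanding outward from the peak — single-peaked.
Bloc 3 (peak Varga at position 1): ranking walks positions 1-2-3-4, expanding outward from the peak — single-peaked.
Bloc 4 (peak Gupta at position 2): ranking walks positions 2-1-3-4, expanding outward from the peak — single-peaked.
Bloc 5 (peak Rivera at position 3): ranking walks positions 3-2-4-1, expanding outward from the peak — single-peaked.
Bloc 6 (peak Gupta at position 2): ranking walks positions 2-3-1-4, expanding outward from the peak — single-peaked.
Every ranking is single-peaked on this axis.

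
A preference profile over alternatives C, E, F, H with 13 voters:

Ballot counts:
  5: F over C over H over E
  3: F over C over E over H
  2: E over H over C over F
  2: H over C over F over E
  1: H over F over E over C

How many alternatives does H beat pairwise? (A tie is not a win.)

H against each rival (13 voters):
H vs C: 2+2+1 = 5 for H, 8 for C — C by 8–5.
H vs E: 5+2+1 = 8 for H, 5 for E — H by 8–5.
H vs F: H preferred on 2+2+1 = 5 ballots; F wins 8–5.
H beats E; loses to C, F — 1 pairwise win.

1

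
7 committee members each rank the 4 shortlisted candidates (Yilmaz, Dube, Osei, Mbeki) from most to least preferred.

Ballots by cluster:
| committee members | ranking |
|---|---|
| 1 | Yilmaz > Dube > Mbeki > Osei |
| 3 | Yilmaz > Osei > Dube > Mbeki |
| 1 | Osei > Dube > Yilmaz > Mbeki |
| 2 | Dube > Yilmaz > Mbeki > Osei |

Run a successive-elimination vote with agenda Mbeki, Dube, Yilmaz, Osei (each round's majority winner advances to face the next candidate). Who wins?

Round 1: Mbeki vs Dube — 0–7, Dube advances.
Round 2: Dube vs Yilmaz — 3–4, Yilmaz advances.
Round 3: Yilmaz vs Osei — 6–1, Yilmaz advances.
The agenda winner is Yilmaz.

Yilmaz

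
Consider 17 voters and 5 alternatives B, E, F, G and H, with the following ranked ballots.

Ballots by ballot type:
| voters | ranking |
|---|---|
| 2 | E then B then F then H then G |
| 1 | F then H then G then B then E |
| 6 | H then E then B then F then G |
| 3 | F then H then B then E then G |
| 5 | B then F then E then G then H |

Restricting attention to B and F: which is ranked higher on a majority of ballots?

B

Ballots ranking B above F: 2 + 6 + 5 = 13.
Ballots ranking F above B: 17 − 13 = 4.
B wins the head-to-head 13–4.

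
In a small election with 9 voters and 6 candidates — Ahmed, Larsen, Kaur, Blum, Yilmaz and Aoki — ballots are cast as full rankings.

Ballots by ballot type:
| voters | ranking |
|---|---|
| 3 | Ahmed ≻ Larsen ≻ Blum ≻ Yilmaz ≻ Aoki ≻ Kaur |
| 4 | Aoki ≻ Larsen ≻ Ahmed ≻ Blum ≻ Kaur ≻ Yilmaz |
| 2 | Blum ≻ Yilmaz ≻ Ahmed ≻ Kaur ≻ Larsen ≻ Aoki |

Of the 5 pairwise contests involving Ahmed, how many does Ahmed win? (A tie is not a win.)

Ahmed against each rival (9 voters):
Ahmed–Larsen: Ahmed 5–4.
Ahmed vs Kaur: Ahmed is ranked higher on 3+4+2 = 9 ballots, Kaur on 0. Ahmed wins 9–0.
Ahmed–Blum: Ahmed 7–2.
Ahmed vs Yilmaz: Ahmed wins 7–2.
Ahmed vs Aoki: 5 to 4, Ahmed.
Ahmed beats Larsen, Kaur, Blum, Yilmaz, Aoki — 5 pairwise wins.

5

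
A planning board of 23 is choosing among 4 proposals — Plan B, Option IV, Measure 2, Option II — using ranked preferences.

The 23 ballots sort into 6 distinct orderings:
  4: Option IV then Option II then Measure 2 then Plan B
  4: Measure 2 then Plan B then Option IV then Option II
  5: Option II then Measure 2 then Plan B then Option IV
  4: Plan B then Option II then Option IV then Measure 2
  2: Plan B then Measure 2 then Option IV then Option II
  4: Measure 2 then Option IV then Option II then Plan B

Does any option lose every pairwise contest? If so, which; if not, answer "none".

none

Head-to-head results (23 council members):
Plan B vs Option IV: 4+5+4+2 = 15 for Plan B, 8 for Option IV — Plan B by 15–8.
Plan B vs Measure 2: Measure 2, 17–6.
Plan B vs Option II: Plan B is ranked higher on 4+4+2 = 10 ballots, Option II on 13. Option II wins 13–10.
Option IV vs Measure 2: Measure 2 wins 15–8.
Option IV vs Option II: 4+4+2+4 = 14 for Option IV, 9 for Option II — Option IV by 14–9.
Measure 2 vs Option II: Measure 2 is ranked higher on 4+2+4 = 10 ballots, Option II on 13. Option II wins 13–10.
No option is winless: Plan B beats Option IV; Option IV beats Option II; Measure 2 beats Plan B; Option II beats Plan B. There is no Condorcet loser.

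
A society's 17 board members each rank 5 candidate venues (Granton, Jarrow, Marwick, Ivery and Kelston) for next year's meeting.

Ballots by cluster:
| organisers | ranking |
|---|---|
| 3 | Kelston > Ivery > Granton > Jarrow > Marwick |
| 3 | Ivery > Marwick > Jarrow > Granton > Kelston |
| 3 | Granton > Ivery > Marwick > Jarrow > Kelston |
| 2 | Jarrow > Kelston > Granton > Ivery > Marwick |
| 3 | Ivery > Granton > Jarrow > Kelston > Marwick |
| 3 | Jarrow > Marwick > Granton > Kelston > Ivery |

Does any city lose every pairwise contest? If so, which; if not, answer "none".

Head-to-head results (17 organisers):
Granton vs Jarrow: Granton wins 9–8.
Granton vs Marwick: 3+3+2+3 = 11 for Granton, 6 for Marwick — Granton by 11–6.
Granton–Ivery: Ivery 9–8.
Granton vs Kelston: Granton is ranked higher on 3+3+3+3 = 12 ballots, Kelston on 5. Granton wins 12–5.
Jarrow vs Marwick: Jarrow preferred on 3+2+3+3 = 11 ballots; Jarrow wins 11–6.
Jarrow vs Ivery: 5 to 12, Ivery.
Jarrow vs Kelston: Jarrow, 14–3.
Marwick vs Ivery: Marwick preferred on 3 ballots; Ivery wins 14–3.
Marwick vs Kelston: Marwick, 9–8.
Ivery vs Kelston: Ivery wins 9–8.
Kelston is beaten in every head-to-head and is the Condorcet loser.

Kelston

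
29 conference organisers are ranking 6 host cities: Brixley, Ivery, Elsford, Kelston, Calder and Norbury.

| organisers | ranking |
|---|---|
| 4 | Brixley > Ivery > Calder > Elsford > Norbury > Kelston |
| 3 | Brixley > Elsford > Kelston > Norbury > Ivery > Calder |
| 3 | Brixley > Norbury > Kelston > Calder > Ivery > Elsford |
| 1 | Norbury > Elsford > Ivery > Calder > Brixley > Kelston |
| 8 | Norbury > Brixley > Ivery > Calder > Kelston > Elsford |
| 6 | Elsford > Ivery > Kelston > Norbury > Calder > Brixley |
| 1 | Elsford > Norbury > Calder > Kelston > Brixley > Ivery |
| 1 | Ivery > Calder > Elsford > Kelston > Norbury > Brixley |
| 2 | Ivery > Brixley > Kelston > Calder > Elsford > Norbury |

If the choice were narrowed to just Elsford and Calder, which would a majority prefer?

Ballots ranking Elsford above Calder: 3 + 1 + 6 + 1 = 11.
Ballots ranking Calder above Elsford: 29 − 11 = 18.
Calder wins the head-to-head 18–11.

Calder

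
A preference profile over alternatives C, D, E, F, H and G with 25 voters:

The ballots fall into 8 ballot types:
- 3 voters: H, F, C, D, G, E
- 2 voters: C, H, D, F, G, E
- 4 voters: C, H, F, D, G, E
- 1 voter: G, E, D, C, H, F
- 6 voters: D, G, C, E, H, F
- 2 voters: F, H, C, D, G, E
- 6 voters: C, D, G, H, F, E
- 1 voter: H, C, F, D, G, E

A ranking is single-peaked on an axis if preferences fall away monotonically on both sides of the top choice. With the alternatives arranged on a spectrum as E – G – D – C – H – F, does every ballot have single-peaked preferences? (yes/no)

Axis positions: E=1, G=2, D=3, C=4, H=5, F=6.
Ballot type 1 (peak H at position 5): ranking walks positions 5-6-4-3-2-1, expanding outward from the peak — single-peaked.
Ballot type 2 (peak C at position 4): ranking walks positions 4-5-3-6-2-1, expanding outward from the peak — single-peaked.
Ballot type 3 (peak C at position 4): ranking walks positions 4-5-6-3-2-1, expanding outward from the peak — single-peaked.
Ballot type 4 (peak G at position 2): ranking walks positions 2-1-3-4-5-6, expanding outward from the peak — single-peaked.
Ballot type 5 (peak D at position 3): ranking walks positions 3-2-4-1-5-6, expanding outward from the peak — single-peaked.
Ballot type 6 (peak F at position 6): ranking walks positions 6-5-4-3-2-1, expanding outward from the peak — single-peaked.
Ballot type 7 (peak C at position 4): ranking walks positions 4-3-2-5-6-1, expanding outward from the peak — single-peaked.
Ballot type 8 (peak H at position 5): ranking walks positions 5-4-6-3-2-1, expanding outward from the peak — single-peaked.
Every ranking is single-peaked on this axis.

yes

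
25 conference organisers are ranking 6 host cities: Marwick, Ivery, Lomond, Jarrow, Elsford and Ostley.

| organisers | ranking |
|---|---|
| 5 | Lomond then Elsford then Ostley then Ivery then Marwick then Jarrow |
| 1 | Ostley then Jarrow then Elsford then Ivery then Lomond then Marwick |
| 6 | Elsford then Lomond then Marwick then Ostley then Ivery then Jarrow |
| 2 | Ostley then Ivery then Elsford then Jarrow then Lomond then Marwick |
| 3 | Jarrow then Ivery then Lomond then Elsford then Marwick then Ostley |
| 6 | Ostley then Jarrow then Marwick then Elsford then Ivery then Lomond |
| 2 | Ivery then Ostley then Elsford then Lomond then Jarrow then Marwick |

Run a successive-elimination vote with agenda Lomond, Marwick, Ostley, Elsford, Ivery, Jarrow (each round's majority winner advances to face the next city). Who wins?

Round 1: Lomond vs Marwick — 19–6, Lomond advances.
Round 2: Lomond vs Ostley — 14–11, Lomond advances.
Round 3: Lomond vs Elsford — 8–17, Elsford advances.
Round 4: Elsford vs Ivery — 18–7, Elsford advances.
Round 5: Elsford vs Jarrow — 15–10, Elsford advances.
Elsford survives the agenda.

Elsford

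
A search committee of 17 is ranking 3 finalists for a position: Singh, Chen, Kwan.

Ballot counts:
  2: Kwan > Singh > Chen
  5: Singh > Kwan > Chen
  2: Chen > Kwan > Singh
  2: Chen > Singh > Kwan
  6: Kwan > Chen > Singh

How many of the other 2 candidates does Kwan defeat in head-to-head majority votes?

Kwan against each rival (17 committee members):
Kwan vs Singh: 10 to 7, Kwan.
Kwan–Chen: Kwan 13–4.
Kwan beats Singh, Chen — 2 pairwise wins.

2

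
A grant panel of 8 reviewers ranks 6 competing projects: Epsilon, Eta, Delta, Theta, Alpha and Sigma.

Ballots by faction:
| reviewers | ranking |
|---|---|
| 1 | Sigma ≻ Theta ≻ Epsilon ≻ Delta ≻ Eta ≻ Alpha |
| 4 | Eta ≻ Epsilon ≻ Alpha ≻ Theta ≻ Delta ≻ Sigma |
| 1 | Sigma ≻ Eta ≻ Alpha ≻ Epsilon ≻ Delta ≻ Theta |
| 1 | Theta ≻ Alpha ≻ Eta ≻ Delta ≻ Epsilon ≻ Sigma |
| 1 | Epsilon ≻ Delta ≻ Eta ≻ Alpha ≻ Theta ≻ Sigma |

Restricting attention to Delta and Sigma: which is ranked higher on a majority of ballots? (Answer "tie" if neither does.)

Ballots ranking Delta above Sigma: 4 + 1 + 1 = 6.
Ballots ranking Sigma above Delta: 8 − 6 = 2.
Delta wins the head-to-head 6–2.

Delta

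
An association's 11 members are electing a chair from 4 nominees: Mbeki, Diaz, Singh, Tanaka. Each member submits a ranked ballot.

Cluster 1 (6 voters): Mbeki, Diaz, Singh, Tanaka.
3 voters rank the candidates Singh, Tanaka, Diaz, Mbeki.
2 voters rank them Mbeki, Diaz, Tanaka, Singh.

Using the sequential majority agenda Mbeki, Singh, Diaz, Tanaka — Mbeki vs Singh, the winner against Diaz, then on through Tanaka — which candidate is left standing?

Round 1: Mbeki vs Singh — 8–3, Mbeki advances.
Round 2: Mbeki vs Diaz — 8–3, Mbeki advances.
Round 3: Mbeki vs Tanaka — 8–3, Mbeki advances.
The agenda winner is Mbeki.

Mbeki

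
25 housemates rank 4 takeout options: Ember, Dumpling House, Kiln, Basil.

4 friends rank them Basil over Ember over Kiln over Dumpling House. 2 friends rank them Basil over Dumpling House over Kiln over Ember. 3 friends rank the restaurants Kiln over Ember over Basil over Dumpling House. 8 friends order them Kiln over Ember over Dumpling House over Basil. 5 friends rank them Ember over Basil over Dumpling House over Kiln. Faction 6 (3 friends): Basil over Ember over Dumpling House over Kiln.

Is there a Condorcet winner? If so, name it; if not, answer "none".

Check each pair by majority over 25 ballots:
Ember vs Dumpling House: Ember, 23–2.
Ember vs Kiln: Ember preferred on 4+5+3 = 12 ballots; Kiln wins 13–12.
Ember vs Basil: Ember is ranked higher on 3+8+5 = 16 ballots, Basil on 9. Ember wins 16–9.
Dumpling House vs Kiln: Dumpling House preferred on 2+5+3 = 10 ballots; Kiln wins 15–10.
Dumpling House vs Basil: 8 for Dumpling House, 17 for Basil — Basil by 17–8.
Kiln vs Basil: 11 to 14, Basil.
Each restaurant drops at least one matchup (Ember loses to Kiln; Dumpling House loses to Ember; Kiln loses to Basil; Basil loses to Ember); the cycle Ember → Basil → Kiln → Ember rules out a Condorcet winner.

none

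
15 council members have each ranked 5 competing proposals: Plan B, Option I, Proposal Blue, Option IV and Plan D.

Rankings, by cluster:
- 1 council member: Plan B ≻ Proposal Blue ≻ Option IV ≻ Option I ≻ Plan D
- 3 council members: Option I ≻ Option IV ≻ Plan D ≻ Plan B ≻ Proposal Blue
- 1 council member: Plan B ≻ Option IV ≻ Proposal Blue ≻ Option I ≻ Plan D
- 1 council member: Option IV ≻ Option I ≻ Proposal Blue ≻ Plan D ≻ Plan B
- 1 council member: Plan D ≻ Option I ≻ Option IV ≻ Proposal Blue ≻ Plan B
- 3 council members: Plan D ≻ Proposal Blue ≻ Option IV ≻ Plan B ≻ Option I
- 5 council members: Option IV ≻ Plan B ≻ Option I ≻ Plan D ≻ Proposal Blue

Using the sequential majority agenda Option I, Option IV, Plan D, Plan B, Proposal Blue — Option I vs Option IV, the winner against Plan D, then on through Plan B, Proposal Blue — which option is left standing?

Option IV

Round 1: Option I vs Option IV — 4–11, Option IV advances.
Round 2: Option IV vs Plan D — 11–4, Option IV advances.
Round 3: Option IV vs Plan B — 13–2, Option IV advances.
Round 4: Option IV vs Proposal Blue — 11–4, Option IV advances.
The agenda winner is Option IV.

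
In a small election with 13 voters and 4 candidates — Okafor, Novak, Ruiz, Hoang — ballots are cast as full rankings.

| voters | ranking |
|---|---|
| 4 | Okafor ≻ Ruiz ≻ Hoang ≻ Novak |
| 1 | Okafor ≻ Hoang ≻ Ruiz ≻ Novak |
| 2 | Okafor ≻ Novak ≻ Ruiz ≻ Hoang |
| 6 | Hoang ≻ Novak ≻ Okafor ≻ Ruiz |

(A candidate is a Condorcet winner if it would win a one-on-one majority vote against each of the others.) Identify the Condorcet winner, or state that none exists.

Head-to-head results (13 voters):
Okafor vs Novak: 7 to 6, Okafor.
Okafor vs Ruiz: 4+1+2+6 = 13 for Okafor, 0 for Ruiz — Okafor by 13–0.
Okafor vs Hoang: 4+1+2 = 7 for Okafor, 6 for Hoang — Okafor by 7–6.
Novak vs Ruiz: 2+6 = 8 for Novak, 5 for Ruiz — Novak by 8–5.
Novak vs Hoang: 2 for Novak, 11 for Hoang — Hoang by 11–2.
Ruiz vs Hoang: 4+2 = 6 for Ruiz, 7 for Hoang — Hoang by 7–6.
Okafor beats each of Novak, Ruiz, Hoang — Okafor is the Condorcet winner.

Okafor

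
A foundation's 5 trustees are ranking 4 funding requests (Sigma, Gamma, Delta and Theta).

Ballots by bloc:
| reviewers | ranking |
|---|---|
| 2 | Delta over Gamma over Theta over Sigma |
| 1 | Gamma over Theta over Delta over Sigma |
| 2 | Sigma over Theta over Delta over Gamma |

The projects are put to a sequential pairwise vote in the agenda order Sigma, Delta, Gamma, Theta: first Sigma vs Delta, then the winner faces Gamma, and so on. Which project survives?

Round 1: Sigma vs Delta — 2–3, Delta advances.
Round 2: Delta vs Gamma — 4–1, Delta advances.
Round 3: Delta vs Theta — 2–3, Theta advances.
The agenda winner is Theta.

Theta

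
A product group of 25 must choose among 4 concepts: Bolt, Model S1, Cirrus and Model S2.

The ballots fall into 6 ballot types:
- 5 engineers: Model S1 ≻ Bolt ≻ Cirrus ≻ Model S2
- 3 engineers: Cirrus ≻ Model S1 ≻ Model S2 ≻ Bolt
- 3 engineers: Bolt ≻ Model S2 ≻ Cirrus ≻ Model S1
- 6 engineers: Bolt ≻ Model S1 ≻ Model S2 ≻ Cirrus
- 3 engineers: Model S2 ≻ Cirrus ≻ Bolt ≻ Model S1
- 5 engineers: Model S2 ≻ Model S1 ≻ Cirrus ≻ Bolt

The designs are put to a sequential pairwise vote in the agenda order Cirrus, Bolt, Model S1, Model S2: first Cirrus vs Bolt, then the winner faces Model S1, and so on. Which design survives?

Round 1: Cirrus vs Bolt — 11–14, Bolt advances.
Round 2: Bolt vs Model S1 — 12–13, Model S1 advances.
Round 3: Model S1 vs Model S2 — 14–11, Model S1 advances.
Model S1 survives the agenda.

Model S1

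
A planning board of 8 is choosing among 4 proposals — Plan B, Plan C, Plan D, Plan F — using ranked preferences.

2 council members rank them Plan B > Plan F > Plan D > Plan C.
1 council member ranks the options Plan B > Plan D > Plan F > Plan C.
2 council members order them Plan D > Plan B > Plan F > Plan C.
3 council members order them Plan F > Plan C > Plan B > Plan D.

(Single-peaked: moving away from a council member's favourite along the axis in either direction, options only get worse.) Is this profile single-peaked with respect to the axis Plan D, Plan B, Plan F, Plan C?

yes

Axis positions: Plan D=1, Plan B=2, Plan F=3, Plan C=4.
Group 1 (peak Plan B at position 2): ranking walks positions 2-3-1-4, expanding outward from the peak — single-peaked.
Group 2 (peak Plan B at position 2): ranking walks positions 2-1-3-4, expanding outward from the peak — single-peaked.
Group 3 (peak Plan D at position 1): ranking walks positions 1-2-3-4, expanding outward from the peak — single-peaked.
Group 4 (peak Plan F at position 3): ranking walks positions 3-4-2-1, expanding outward from the peak — single-peaked.
Every ranking is single-peaked on this axis.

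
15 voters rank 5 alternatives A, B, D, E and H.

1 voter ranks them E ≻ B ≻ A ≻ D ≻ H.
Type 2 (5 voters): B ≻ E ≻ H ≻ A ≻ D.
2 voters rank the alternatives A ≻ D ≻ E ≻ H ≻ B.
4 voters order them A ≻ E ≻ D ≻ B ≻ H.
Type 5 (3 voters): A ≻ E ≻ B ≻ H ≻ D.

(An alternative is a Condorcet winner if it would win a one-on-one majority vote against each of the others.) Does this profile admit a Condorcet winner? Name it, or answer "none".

Pairwise majorities:
A vs B: 2+4+3 = 9 for A, 6 for B — A by 9–6.
A vs D: A wins 15–0.
A vs E: A preferred on 2+4+3 = 9 ballots; A wins 9–6.
A vs H: A, 10–5.
B vs D: 1+5+3 = 9 for B, 6 for D — B by 9–6.
B vs E: 5 to 10, E.
B vs H: B, 13–2.
D vs E: D preferred on 2 ballots; E wins 13–2.
D–H: H 8–7.
E–H: E 15–0.
A beats each of B, D, E, H — A is the Condorcet winner.

A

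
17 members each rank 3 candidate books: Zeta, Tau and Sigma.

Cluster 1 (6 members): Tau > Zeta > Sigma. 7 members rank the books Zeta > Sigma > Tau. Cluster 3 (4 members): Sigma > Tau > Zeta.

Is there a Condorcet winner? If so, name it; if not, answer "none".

Check each pair by majority over 17 ballots:
Zeta–Tau: Tau 10–7.
Zeta–Sigma: Zeta 13–4.
Tau vs Sigma: Sigma wins 11–6.
Every book loses at least once (Zeta loses to Tau; Tau loses to Sigma; Sigma loses to Zeta). The majority relation contains the cycle Zeta > Sigma > Tau > Zeta, so there is no Condorcet winner.

none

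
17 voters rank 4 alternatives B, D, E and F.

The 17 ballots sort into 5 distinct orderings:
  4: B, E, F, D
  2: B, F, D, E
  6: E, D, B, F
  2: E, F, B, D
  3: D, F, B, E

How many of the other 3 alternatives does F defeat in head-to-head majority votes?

0

F against each rival (17 voters):
F vs B: B wins 12–5.
F vs D: F is ranked higher on 4+2+2 = 8 ballots, D on 9. D wins 9–8.
F vs E: 2+3 = 5 for F, 12 for E — E by 12–5.
F beats no one; loses to B, D, E — 0 pairwise wins.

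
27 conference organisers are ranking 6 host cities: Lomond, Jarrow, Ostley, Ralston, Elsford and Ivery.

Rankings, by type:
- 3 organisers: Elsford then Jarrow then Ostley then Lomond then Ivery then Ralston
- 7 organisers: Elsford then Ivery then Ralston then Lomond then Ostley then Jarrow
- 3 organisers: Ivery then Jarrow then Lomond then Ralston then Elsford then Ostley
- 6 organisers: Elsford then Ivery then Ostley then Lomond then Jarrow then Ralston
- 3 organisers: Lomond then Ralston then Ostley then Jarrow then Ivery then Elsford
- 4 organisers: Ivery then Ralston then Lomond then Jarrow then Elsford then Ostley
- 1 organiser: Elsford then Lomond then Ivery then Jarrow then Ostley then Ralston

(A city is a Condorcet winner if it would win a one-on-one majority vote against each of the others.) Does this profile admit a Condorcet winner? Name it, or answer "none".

Elsford

Pairwise majorities:
Lomond vs Jarrow: Lomond is ranked higher on 7+6+3+4+1 = 21 ballots, Jarrow on 6. Lomond wins 21–6.
Lomond vs Ostley: Lomond preferred on 7+3+3+4+1 = 18 ballots; Lomond wins 18–9.
Lomond vs Ralston: Lomond is ranked higher on 3+3+6+3+1 = 16 ballots, Ralston on 11. Lomond wins 16–11.
Lomond vs Elsford: 10 to 17, Elsford.
Lomond vs Ivery: 7 to 20, Ivery.
Jarrow vs Ostley: 3+3+4+1 = 11 for Jarrow, 16 for Ostley — Ostley by 16–11.
Jarrow vs Ralston: Jarrow is ranked higher on 3+3+6+1 = 13 ballots, Ralston on 14. Ralston wins 14–13.
Jarrow vs Elsford: Jarrow preferred on 3+3+4 = 10 ballots; Elsford wins 17–10.
Jarrow vs Ivery: Jarrow is ranked higher on 3+3 = 6 ballots, Ivery on 21. Ivery wins 21–6.
Ostley vs Ralston: 10 to 17, Ralston.
Ostley vs Elsford: Ostley is ranked higher on 3 ballots, Elsford on 24. Elsford wins 24–3.
Ostley vs Ivery: 3+3 = 6 for Ostley, 21 for Ivery — Ivery by 21–6.
Ralston vs Elsford: 3+3+4 = 10 for Ralston, 17 for Elsford — Elsford by 17–10.
Ralston vs Ivery: Ralston is ranked higher on 3 ballots, Ivery on 24. Ivery wins 24–3.
Elsford vs Ivery: 3+7+6+1 = 17 for Elsford, 10 for Ivery — Elsford by 17–10.
Elsford defeats every rival head-to-head and is the Condorcet winner.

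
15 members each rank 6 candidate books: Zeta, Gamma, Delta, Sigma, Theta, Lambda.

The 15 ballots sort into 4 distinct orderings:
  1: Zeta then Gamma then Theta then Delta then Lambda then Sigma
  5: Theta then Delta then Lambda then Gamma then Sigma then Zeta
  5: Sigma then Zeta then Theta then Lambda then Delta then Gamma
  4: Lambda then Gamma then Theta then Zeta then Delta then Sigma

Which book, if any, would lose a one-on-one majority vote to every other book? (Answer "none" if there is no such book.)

Head-to-head results (15 members):
Zeta–Gamma: Gamma 9–6.
Zeta vs Delta: Zeta wins 10–5.
Zeta vs Sigma: 5 to 10, Sigma.
Zeta vs Theta: 1+5 = 6 for Zeta, 9 for Theta — Theta by 9–6.
Zeta–Lambda: Lambda 9–6.
Gamma–Delta: Delta 10–5.
Gamma vs Sigma: Gamma, 10–5.
Gamma vs Theta: 5 to 10, Theta.
Gamma vs Lambda: Lambda wins 14–1.
Delta vs Sigma: 10 to 5, Delta.
Delta–Theta: Theta 15–0.
Delta vs Lambda: Lambda, 9–6.
Sigma–Theta: Theta 10–5.
Sigma vs Lambda: Sigma is ranked higher on 5 ballots, Lambda on 10. Lambda wins 10–5.
Theta–Lambda: Theta 11–4.
No book is winless: Zeta beats Delta; Gamma beats Zeta; Delta beats Gamma; Sigma beats Zeta; Theta beats Zeta; Lambda beats Zeta. There is no Condorcet loser.

none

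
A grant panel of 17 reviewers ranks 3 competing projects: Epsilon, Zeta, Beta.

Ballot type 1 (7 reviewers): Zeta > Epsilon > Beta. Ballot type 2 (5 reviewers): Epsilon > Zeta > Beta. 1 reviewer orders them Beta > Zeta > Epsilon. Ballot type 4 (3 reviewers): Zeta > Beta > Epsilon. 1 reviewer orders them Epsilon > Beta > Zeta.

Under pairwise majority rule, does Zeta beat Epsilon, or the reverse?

Zeta

Ballots ranking Zeta above Epsilon: 7 + 1 + 3 = 11.
Ballots ranking Epsilon above Zeta: 17 − 11 = 6.
Zeta wins the head-to-head 11–6.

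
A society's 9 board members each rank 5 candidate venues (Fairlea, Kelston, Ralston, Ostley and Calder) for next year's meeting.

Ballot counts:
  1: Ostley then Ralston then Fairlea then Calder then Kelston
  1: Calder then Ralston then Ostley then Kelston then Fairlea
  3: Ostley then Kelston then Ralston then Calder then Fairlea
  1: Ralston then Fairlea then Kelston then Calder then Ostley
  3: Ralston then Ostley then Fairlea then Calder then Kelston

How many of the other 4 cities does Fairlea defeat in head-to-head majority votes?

2

Fairlea against each rival (9 organisers):
Fairlea vs Kelston: 5 to 4, Fairlea.
Fairlea vs Ralston: Ralston, 9–0.
Fairlea vs Ostley: Fairlea preferred on 1 ballot; Ostley wins 8–1.
Fairlea vs Calder: 5 to 4, Fairlea.
Fairlea beats Kelston, Calder; loses to Ralston, Ostley — 2 pairwise wins.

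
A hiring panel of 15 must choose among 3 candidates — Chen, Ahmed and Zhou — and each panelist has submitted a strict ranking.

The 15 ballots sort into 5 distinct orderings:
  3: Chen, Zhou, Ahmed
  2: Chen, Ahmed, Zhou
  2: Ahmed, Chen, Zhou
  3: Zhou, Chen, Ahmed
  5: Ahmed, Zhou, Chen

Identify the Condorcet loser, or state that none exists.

Pairwise majorities:
Chen vs Ahmed: Chen is ranked higher on 3+2+3 = 8 ballots, Ahmed on 7. Chen wins 8–7.
Chen–Zhou: Zhou 8–7.
Ahmed vs Zhou: 9 to 6, Ahmed.
Each candidate has at least one pairwise win (Chen beats Ahmed; Ahmed beats Zhou; Zhou beats Chen) — no Condorcet loser.

none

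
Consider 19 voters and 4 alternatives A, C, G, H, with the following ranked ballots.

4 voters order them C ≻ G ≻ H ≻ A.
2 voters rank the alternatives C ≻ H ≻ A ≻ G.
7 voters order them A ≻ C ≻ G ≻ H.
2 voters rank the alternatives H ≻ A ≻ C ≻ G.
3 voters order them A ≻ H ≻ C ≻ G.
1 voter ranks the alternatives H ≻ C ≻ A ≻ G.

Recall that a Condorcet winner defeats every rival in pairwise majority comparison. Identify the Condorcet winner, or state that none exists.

A

Head-to-head results (19 voters):
A vs C: A, 12–7.
A vs G: A, 15–4.
A vs H: A, 10–9.
C–G: C 19–0.
C–H: C 13–6.
G–H: G 11–8.
Only A has no losses; A is the Condorcet winner.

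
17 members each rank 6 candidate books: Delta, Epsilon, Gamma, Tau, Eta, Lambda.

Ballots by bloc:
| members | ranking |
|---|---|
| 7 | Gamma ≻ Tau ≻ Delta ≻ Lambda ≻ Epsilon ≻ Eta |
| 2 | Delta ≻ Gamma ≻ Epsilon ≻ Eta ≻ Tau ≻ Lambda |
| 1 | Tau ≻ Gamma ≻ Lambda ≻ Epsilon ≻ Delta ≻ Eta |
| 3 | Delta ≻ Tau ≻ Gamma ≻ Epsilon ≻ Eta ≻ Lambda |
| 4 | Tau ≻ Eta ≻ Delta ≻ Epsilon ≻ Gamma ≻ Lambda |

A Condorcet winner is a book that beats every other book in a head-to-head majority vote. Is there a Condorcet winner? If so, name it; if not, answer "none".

Check each pair by majority over 17 ballots:
Delta vs Epsilon: Delta, 16–1.
Delta vs Gamma: Delta wins 9–8.
Delta vs Tau: Tau wins 12–5.
Delta vs Eta: Delta wins 13–4.
Delta vs Lambda: Delta wins 16–1.
Epsilon vs Gamma: Gamma wins 13–4.
Epsilon–Tau: Tau 15–2.
Epsilon vs Eta: Epsilon wins 13–4.
Epsilon vs Lambda: Epsilon wins 9–8.
Gamma vs Tau: Gamma wins 9–8.
Gamma–Eta: Gamma 13–4.
Gamma vs Lambda: Gamma, 17–0.
Tau–Eta: Tau 15–2.
Tau vs Lambda: Tau wins 17–0.
Eta vs Lambda: Eta, 9–8.
Each book drops at least one matchup (Delta loses to Tau; Epsilon loses to Delta; Gamma loses to Delta; Tau loses to Gamma; Eta loses to Delta; Lambda loses to Delta); the cycle Delta > Gamma > Tau > Delta rules out a Condorcet winner.

none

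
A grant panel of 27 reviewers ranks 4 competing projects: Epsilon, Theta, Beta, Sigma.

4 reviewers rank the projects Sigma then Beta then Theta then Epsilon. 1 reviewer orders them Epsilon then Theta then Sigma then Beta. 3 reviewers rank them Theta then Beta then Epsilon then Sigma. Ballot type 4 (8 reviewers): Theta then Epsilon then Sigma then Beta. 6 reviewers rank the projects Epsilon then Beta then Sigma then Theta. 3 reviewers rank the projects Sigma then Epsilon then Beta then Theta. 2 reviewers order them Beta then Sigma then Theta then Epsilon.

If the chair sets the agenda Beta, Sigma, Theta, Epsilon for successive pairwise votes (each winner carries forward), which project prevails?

Epsilon

Round 1: Beta vs Sigma — 11–16, Sigma advances.
Round 2: Sigma vs Theta — 15–12, Sigma advances.
Round 3: Sigma vs Epsilon — 9–18, Epsilon advances.
The agenda winner is Epsilon.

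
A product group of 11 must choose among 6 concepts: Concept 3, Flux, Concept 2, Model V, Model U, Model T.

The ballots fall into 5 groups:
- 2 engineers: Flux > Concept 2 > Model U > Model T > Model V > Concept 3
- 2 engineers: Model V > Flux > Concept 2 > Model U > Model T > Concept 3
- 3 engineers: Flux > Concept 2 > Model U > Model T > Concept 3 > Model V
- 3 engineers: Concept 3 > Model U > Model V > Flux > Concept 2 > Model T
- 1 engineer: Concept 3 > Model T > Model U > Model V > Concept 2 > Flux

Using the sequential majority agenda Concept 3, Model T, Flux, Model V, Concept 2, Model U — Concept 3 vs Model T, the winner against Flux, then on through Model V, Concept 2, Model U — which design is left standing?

Round 1: Concept 3 vs Model T — 4–7, Model T advances.
Round 2: Model T vs Flux — 1–10, Flux advances.
Round 3: Flux vs Model V — 5–6, Model V advances.
Round 4: Model V vs Concept 2 — 6–5, Model V advances.
Round 5: Model V vs Model U — 2–9, Model U advances.
The agenda winner is Model U.

Model U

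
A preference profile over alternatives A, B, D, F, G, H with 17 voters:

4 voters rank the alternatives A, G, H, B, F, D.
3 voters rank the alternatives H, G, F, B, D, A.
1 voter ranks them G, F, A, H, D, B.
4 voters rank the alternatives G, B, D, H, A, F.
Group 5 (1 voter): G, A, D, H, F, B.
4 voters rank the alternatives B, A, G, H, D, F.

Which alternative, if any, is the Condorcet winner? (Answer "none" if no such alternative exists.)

G

Head-to-head results (17 voters):
A vs B: B wins 11–6.
A–D: A 10–7.
A–F: A 13–4.
A vs G: G, 9–8.
A–H: A 10–7.
B vs D: B wins 15–2.
B vs F: B wins 12–5.
B–G: G 13–4.
B vs H: H, 9–8.
D vs F: D wins 9–8.
D vs G: G, 17–0.
D–H: H 12–5.
F vs G: G, 17–0.
F–H: H 16–1.
G vs H: G, 14–3.
Only G has no losses; G is the Condorcet winner.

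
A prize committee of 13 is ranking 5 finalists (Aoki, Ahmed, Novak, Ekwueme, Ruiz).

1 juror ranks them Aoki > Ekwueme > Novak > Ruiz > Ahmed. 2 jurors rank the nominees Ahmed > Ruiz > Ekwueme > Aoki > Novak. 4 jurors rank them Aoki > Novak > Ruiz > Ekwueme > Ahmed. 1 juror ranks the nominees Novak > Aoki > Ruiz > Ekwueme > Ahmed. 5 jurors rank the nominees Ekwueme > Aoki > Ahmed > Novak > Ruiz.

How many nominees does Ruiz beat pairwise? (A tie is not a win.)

Ruiz against each rival (13 jurors):
Ruiz vs Aoki: Aoki, 11–2.
Ruiz vs Ahmed: Ahmed wins 7–6.
Ruiz vs Novak: 2 to 11, Novak.
Ruiz vs Ekwueme: Ruiz wins 7–6.
Ruiz beats Ekwueme; loses to Aoki, Ahmed, Novak — 1 pairwise win.

1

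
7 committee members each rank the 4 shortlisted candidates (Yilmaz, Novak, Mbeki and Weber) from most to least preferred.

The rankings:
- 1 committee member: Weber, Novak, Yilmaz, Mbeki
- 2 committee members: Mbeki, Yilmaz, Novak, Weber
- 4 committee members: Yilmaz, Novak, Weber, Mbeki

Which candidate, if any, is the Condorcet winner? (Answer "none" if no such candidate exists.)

Head-to-head results (7 committee members):
Yilmaz–Novak: Yilmaz 6–1.
Yilmaz–Mbeki: Yilmaz 5–2.
Yilmaz vs Weber: Yilmaz wins 6–1.
Novak vs Mbeki: Novak wins 5–2.
Novak–Weber: Novak 6–1.
Mbeki–Weber: Weber 5–2.
Yilmaz beats each of Novak, Mbeki, Weber — Yilmaz is the Condorcet winner.

Yilmaz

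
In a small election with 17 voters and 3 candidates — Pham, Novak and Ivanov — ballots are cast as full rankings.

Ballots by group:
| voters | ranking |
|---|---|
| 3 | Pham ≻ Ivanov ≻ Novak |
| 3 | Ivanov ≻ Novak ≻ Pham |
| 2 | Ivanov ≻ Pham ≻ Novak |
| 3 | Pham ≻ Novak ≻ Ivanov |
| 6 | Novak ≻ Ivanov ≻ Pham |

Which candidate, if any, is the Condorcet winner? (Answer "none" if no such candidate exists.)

Pairwise majorities:
Pham vs Novak: Pham is ranked higher on 3+2+3 = 8 ballots, Novak on 9. Novak wins 9–8.
Pham vs Ivanov: Pham preferred on 3+3 = 6 ballots; Ivanov wins 11–6.
Novak–Ivanov: Novak 9–8.
Only Novak has no losses; Novak is the Condorcet winner.

Novak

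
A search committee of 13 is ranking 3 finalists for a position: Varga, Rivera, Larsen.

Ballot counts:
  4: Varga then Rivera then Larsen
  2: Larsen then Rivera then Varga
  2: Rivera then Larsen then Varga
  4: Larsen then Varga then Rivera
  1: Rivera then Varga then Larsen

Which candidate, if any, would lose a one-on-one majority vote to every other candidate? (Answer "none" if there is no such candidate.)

none

Head-to-head results (13 committee members):
Varga vs Rivera: Varga, 8–5.
Varga vs Larsen: Varga preferred on 4+1 = 5 ballots; Larsen wins 8–5.
Rivera–Larsen: Rivera 7–6.
Each candidate has at least one pairwise win (Varga beats Rivera; Rivera beats Larsen; Larsen beats Varga) — no Condorcet loser.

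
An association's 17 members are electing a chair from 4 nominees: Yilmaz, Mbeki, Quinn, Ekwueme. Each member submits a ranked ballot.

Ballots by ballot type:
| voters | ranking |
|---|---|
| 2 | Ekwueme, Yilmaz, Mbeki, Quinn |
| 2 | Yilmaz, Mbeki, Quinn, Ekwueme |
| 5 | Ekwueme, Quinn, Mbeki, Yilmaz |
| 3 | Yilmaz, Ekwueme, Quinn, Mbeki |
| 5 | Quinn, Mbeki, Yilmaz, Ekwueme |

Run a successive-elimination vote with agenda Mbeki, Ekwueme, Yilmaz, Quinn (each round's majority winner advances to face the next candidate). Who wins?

Quinn

Round 1: Mbeki vs Ekwueme — 7–10, Ekwueme advances.
Round 2: Ekwueme vs Yilmaz — 7–10, Yilmaz advances.
Round 3: Yilmaz vs Quinn — 7–10, Quinn advances.
Quinn survives the agenda.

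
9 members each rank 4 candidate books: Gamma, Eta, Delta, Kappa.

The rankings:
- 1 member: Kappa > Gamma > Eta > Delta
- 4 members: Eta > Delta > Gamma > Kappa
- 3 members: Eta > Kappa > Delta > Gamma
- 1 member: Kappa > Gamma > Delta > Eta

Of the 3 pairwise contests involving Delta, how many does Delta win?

1

Delta against each rival (9 members):
Delta vs Gamma: Delta wins 7–2.
Delta vs Eta: Delta is ranked higher on 1 ballot, Eta on 8. Eta wins 8–1.
Delta vs Kappa: Kappa wins 5–4.
Delta beats Gamma; loses to Eta, Kappa — 1 pairwise win.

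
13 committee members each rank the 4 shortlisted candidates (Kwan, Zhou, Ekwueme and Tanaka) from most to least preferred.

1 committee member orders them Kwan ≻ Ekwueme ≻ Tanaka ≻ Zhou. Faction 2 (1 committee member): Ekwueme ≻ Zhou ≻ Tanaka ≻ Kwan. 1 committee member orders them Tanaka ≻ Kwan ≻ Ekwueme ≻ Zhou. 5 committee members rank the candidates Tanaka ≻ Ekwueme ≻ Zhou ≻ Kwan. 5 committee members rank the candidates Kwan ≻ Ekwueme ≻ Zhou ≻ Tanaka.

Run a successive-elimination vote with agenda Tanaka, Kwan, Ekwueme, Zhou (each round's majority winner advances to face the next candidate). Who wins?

Ekwueme

Round 1: Tanaka vs Kwan — 7–6, Tanaka advances.
Round 2: Tanaka vs Ekwueme — 6–7, Ekwueme advances.
Round 3: Ekwueme vs Zhou — 13–0, Ekwueme advances.
The agenda winner is Ekwueme.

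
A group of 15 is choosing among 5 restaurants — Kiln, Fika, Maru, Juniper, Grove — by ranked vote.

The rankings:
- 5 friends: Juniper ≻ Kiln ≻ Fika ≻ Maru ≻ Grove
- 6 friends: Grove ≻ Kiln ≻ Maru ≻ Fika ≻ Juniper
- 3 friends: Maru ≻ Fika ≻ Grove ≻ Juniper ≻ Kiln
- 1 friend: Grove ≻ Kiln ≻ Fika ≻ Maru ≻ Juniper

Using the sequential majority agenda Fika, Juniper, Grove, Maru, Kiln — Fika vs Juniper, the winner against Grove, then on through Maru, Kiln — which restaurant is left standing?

Round 1: Fika vs Juniper — 10–5, Fika advances.
Round 2: Fika vs Grove — 8–7, Fika advances.
Round 3: Fika vs Maru — 6–9, Maru advances.
Round 4: Maru vs Kiln — 3–12, Kiln advances.
Kiln survives the agenda.

Kiln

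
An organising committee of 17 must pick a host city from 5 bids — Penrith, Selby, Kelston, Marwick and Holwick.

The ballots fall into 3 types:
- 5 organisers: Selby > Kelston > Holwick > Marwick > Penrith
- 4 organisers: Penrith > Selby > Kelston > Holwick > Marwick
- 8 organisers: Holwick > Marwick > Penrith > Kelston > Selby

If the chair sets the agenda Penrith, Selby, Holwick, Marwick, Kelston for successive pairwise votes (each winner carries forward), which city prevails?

Round 1: Penrith vs Selby — 12–5, Penrith advances.
Round 2: Penrith vs Holwick — 4–13, Holwick advances.
Round 3: Holwick vs Marwick — 17–0, Holwick advances.
Round 4: Holwick vs Kelston — 8–9, Kelston advances.
The agenda winner is Kelston.

Kelston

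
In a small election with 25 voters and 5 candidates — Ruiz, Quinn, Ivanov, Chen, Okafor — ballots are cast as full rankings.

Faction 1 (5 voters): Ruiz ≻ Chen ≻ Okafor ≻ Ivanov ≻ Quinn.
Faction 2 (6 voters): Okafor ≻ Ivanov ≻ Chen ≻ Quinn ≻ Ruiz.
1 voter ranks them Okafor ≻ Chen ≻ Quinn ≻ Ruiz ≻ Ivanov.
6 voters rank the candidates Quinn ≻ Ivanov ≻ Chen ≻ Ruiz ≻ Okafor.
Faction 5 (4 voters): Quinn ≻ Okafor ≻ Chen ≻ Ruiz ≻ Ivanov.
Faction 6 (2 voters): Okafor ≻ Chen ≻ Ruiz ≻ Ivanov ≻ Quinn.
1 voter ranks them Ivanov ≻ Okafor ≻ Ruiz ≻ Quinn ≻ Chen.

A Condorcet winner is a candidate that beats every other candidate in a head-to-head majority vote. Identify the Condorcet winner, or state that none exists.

Head-to-head results (25 voters):
Ruiz–Quinn: Quinn 17–8.
Ruiz vs Ivanov: Ivanov, 13–12.
Ruiz–Chen: Chen 19–6.
Ruiz–Okafor: Okafor 14–11.
Quinn vs Ivanov: Ivanov wins 14–11.
Quinn–Chen: Chen 14–11.
Quinn vs Okafor: Okafor, 15–10.
Ivanov vs Chen: Ivanov wins 13–12.
Ivanov vs Okafor: Okafor wins 18–7.
Chen vs Okafor: Okafor wins 14–11.
Okafor defeats every rival head-to-head and is the Condorcet winner.

Okafor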